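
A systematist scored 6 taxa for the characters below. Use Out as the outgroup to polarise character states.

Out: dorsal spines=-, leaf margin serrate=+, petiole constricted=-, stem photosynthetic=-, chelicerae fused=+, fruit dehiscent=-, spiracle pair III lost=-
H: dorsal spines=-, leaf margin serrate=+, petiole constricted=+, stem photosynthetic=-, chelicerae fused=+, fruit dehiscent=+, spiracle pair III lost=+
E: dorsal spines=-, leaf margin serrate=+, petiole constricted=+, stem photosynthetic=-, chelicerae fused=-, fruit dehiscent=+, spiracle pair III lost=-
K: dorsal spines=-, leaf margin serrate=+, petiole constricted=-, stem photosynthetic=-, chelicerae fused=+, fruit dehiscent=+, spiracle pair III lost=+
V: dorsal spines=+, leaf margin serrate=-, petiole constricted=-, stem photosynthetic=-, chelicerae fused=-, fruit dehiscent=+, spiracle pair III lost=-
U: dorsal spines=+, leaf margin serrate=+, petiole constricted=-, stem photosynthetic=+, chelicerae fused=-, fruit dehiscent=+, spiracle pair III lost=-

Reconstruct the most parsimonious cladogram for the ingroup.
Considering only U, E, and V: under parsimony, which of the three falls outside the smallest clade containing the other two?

Character polarity is set by the outgroup: the derived state is whichever differs from the outgroup's state, so for leaf margin serrate, chelicerae fused the derived state is '-', and for the remaining characters it is '+'.
dorsal spines (derived state '+') is shared by U and V — a synapomorphy uniting that clade.
leaf margin serrate: derived state '-' in V only — an autapomorphy, so it tells us nothing about relationships among taxa.
petiole constricted (state '+') occurs in E and H but conflicts with the nesting implied by the other characters — most parsimoniously interpreted as homoplasy.
stem photosynthetic: derived state '+' in U only — an autapomorphy, so it tells us nothing about relationships among taxa.
chelicerae fused (derived state '-') is shared by E, U, and V — a synapomorphy uniting that clade.
fruit dehiscent (derived state '+') is shared by all ingroup taxa — unites the whole ingroup.
spiracle pair III lost (derived state '+') is shared by H and K — a synapomorphy uniting that clade.
Most parsimonious ingroup topology: ((H,K),(E,(V,U))).
U and V share a more recent common ancestor with each other than either does with E, so E is the least closely related of the three.

E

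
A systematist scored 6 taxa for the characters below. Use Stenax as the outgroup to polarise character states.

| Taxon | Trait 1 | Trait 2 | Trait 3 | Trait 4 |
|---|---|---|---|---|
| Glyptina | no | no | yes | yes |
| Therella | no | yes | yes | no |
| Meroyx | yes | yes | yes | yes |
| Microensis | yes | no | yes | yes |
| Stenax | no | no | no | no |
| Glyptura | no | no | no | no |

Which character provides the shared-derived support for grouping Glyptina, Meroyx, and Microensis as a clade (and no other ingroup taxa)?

The outgroup has state 'no' for every character, so 'yes' is the derived state throughout.
Only Meroyx and Microensis show the derived state 'yes' for Trait 1, supporting them as a clade.
Trait 2 (state 'yes') occurs in Meroyx and Therella but conflicts with the nesting implied by the other characters — most parsimoniously interpreted as homoplasy.
Trait 3: derived state 'yes' in Glyptina, Meroyx, Microensis, and Therella only — synapomorphy for {Glyptina, Meroyx, Microensis, Therella}.
Only Glyptina, Meroyx, and Microensis show the derived state 'yes' for Trait 4, supporting them as a clade.
Most parsimonious ingroup topology: ((((Microensis,Meroyx),Glyptina),Therella),Glyptura).
The clade {Glyptina, Meroyx, Microensis} is supported by Trait 4: its derived state 'yes' occurs in exactly those taxa and in no other taxon (including the outgroup).

Trait 4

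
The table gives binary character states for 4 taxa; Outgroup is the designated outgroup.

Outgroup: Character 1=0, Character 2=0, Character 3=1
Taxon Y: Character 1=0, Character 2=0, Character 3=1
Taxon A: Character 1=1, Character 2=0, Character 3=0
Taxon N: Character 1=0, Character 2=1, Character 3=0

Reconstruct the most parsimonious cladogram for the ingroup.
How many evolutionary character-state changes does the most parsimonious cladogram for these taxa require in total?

Character polarity is set by the outgroup: the derived state is whichever differs from the outgroup's state, so for Character 3 the derived state is '0', and for the remaining characters it is '1'.
Character 1 (derived state '1') is unique to Taxon A (autapomorphy; uninformative for grouping).
Character 2 (derived state '1') is unique to Taxon N (autapomorphy; uninformative for grouping).
Character 3: derived state '0' in Taxon A and Taxon N only — synapomorphy for {Taxon A, Taxon N}.
Most parsimonious ingroup topology: (Taxon Y,(Taxon A,Taxon N)).
Changes per character on this tree: Character 1: 1; Character 2: 1; Character 3: 1.
Total = 3.

3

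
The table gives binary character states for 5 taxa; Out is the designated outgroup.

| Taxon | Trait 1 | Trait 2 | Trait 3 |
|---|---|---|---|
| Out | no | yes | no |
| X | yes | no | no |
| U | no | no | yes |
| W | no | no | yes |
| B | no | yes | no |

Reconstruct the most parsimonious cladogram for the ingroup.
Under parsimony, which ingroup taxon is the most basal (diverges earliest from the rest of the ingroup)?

B

Character polarity is set by the outgroup: the derived state is whichever differs from the outgroup's state, so for Trait 2 the derived state is 'no', and for the remaining characters it is 'yes'.
Trait 1 (derived state 'yes') is unique to X (autapomorphy; uninformative for grouping).
Trait 2 (derived state 'no') is shared by U, W, and X — a synapomorphy uniting that clade.
Trait 3 (derived state 'yes') is shared by U and W — a synapomorphy uniting that clade.
Most parsimonious ingroup topology: ((X,(U,W)),B).
B is sister to the clade containing all other ingroup taxa, so it is the earliest-diverging (most basal) ingroup lineage.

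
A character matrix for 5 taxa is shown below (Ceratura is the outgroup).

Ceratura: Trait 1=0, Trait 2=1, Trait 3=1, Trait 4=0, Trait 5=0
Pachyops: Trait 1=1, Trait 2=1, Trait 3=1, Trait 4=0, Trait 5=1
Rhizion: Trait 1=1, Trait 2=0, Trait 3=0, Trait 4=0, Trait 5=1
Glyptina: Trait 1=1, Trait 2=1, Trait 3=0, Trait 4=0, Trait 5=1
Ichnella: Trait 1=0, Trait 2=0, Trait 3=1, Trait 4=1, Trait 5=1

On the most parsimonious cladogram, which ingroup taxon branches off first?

Ichnella

Character polarity is set by the outgroup: the derived state is whichever differs from the outgroup's state, so for Trait 2, Trait 3 the derived state is '0', and for the remaining characters it is '1'.
Only Glyptina, Pachyops, and Rhizion show the derived state '1' for Trait 1, supporting them as a clade.
Trait 2 groups Ichnella and Rhizion, which is incompatible with the clades supported by the remaining characters; treating it as convergent (homoplasy) costs fewer steps than any alternative tree.
Only Glyptina and Rhizion show the derived state '0' for Trait 3, supporting them as a clade.
Trait 4 (derived state '1') is unique to Ichnella (autapomorphy; uninformative for grouping).
All ingroup taxa share the derived state '1' for Trait 5; it defines the ingroup but does not resolve relationships within it.
Most parsimonious ingroup topology: ((Pachyops,(Rhizion,Glyptina)),Ichnella).
Ichnella is sister to the clade containing all other ingroup taxa, so it is the earliest-diverging (most basal) ingroup lineage.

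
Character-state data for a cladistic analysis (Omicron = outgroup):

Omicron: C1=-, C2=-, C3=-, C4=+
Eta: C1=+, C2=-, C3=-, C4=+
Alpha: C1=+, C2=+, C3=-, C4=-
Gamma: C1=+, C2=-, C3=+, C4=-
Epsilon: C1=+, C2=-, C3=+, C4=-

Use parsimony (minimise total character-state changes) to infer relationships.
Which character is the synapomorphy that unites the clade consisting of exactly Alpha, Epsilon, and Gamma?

Character polarity is set by the outgroup: the derived state is whichever differs from the outgroup's state, so for C4 the derived state is '-', and for the remaining characters it is '+'.
All ingroup taxa share the derived state '+' for C1; it defines the ingroup but does not resolve relationships within it.
C2 (derived state '+') is unique to Alpha (autapomorphy; uninformative for grouping).
Only Epsilon and Gamma show the derived state '+' for C3, supporting them as a clade.
C4 (derived state '-') is shared by Alpha, Epsilon, and Gamma — a synapomorphy uniting that clade.
Most parsimonious ingroup topology: (Eta,(Alpha,(Gamma,Epsilon))).
The clade {Alpha, Epsilon, Gamma} is supported by C4: its derived state '-' occurs in exactly those taxa and in no other taxon (including the outgroup).

C4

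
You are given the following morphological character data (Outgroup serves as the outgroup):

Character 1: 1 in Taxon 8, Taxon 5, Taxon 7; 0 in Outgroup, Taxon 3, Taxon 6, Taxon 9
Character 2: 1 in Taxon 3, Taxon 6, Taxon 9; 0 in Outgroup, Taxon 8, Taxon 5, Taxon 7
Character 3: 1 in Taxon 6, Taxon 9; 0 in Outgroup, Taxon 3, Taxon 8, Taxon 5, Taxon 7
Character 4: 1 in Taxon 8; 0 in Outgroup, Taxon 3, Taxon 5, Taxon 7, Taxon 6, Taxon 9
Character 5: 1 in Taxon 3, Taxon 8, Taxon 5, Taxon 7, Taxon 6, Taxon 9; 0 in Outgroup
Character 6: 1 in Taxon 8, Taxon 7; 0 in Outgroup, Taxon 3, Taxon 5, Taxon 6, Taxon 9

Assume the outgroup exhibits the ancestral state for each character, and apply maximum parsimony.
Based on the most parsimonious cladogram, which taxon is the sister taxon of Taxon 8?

Taxon 7

The outgroup has state '0' for every character, so '1' is the derived state throughout.
Only Taxon 5, Taxon 7, and Taxon 8 show the derived state '1' for Character 1, supporting them as a clade.
Only Taxon 3, Taxon 6, and Taxon 9 show the derived state '1' for Character 2, supporting them as a clade.
Character 3 (derived state '1') is shared by Taxon 6 and Taxon 9 — a synapomorphy uniting that clade.
Character 4 (derived state '1') is unique to Taxon 8 (autapomorphy; uninformative for grouping).
Character 5 (derived state '1') is shared by all ingroup taxa — unites the whole ingroup.
Character 6: derived state '1' in Taxon 7 and Taxon 8 only — synapomorphy for {Taxon 7, Taxon 8}.
Most parsimonious ingroup topology: ((Taxon 3,(Taxon 6,Taxon 9)),((Taxon 8,Taxon 7),Taxon 5)).
Taxon 8 and Taxon 7 form a cherry on this tree, so they are sister taxa.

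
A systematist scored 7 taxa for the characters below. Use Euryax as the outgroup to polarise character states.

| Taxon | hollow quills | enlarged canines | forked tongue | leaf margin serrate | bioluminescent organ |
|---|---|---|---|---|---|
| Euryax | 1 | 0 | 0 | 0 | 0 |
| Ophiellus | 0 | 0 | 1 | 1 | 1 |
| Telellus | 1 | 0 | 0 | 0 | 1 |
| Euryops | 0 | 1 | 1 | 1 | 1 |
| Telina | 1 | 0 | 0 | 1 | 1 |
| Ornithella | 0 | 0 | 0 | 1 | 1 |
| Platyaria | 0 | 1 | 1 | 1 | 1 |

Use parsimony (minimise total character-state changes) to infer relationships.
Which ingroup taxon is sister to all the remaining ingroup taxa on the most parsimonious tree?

Character polarity is set by the outgroup: the derived state is whichever differs from the outgroup's state, so for hollow quills the derived state is '0', and for the remaining characters it is '1'.
Only Euryops, Ophiellus, Ornithella, and Platyaria show the derived state '0' for hollow quills, supporting them as a clade.
enlarged canines (derived state '1') is shared by Euryops and Platyaria — a synapomorphy uniting that clade.
forked tongue: derived state '1' in Euryops, Ophiellus, and Platyaria only — synapomorphy for {Euryops, Ophiellus, Platyaria}.
Only Euryops, Ophiellus, Ornithella, Platyaria, and Telina show the derived state '1' for leaf margin serrate, supporting them as a clade.
bioluminescent organ (derived state '1') is shared by all ingroup taxa — unites the whole ingroup.
Most parsimonious ingroup topology: ((((Ophiellus,(Euryops,Platyaria)),Ornithella),Telina),Telellus).
Telellus is sister to the clade containing all other ingroup taxa, so it is the earliest-diverging (most basal) ingroup lineage.

Telellus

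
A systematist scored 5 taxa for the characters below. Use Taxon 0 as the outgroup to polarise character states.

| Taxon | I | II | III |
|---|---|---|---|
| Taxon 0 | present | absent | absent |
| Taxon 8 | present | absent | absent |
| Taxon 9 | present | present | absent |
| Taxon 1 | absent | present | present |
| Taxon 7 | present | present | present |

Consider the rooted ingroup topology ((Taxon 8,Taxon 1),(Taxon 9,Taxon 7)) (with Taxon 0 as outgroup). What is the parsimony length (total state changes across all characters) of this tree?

Map each character onto ((Taxon 8,Taxon 1),(Taxon 9,Taxon 7)) (rooted by Taxon 0) and count the minimum state changes it requires (Fitch parsimony):
I: 1; II: 2; III: 2.
Total tree length = 5.

5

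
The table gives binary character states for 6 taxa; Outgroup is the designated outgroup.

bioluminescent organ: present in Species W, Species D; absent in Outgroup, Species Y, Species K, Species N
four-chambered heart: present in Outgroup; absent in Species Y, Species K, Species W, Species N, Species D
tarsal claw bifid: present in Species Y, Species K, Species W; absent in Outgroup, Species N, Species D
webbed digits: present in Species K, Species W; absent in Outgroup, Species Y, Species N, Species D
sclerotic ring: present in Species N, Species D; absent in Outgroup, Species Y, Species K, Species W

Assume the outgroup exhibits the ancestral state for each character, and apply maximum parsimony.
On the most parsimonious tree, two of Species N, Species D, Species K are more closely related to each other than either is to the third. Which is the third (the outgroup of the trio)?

Species K

Character polarity is set by the outgroup: the derived state is whichever differs from the outgroup's state, so for four-chambered heart the derived state is 'absent', and for the remaining characters it is 'present'.
bioluminescent organ groups Species D and Species W, which is incompatible with the clades supported by the remaining characters; treating it as convergent (homoplasy) costs fewer steps than any alternative tree.
All ingroup taxa share the derived state 'absent' for four-chambered heart; it defines the ingroup but does not resolve relationships within it.
Only Species K, Species W, and Species Y show the derived state 'present' for tarsal claw bifid, supporting them as a clade.
webbed digits: derived state 'present' in Species K and Species W only — synapomorphy for {Species K, Species W}.
sclerotic ring: derived state 'present' in Species D and Species N only — synapomorphy for {Species D, Species N}.
Most parsimonious ingroup topology: ((Species Y,(Species K,Species W)),(Species N,Species D)).
Species D and Species N share a more recent common ancestor with each other than either does with Species K, so Species K is the least closely related of the three.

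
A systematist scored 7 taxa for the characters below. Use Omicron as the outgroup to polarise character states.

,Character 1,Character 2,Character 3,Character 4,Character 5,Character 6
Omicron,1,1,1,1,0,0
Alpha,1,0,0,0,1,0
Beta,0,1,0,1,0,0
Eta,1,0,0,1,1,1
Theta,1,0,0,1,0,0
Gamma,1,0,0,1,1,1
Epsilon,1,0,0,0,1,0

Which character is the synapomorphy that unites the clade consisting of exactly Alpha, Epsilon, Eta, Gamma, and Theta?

Character 2

Character polarity is set by the outgroup: the derived state is whichever differs from the outgroup's state, so for Character 1, Character 2, Character 3, Character 4 the derived state is '0', and for the remaining characters it is '1'.
Character 1 (derived state '0') is unique to Beta (autapomorphy; uninformative for grouping).
Character 2 (derived state '0') is shared by Alpha, Epsilon, Eta, Gamma, and Theta — a synapomorphy uniting that clade.
Character 3 (derived state '0') is shared by all ingroup taxa — unites the whole ingroup.
Character 4: derived state '0' in Alpha and Epsilon only — synapomorphy for {Alpha, Epsilon}.
Only Alpha, Epsilon, Eta, and Gamma show the derived state '1' for Character 5, supporting them as a clade.
Character 6: derived state '1' in Eta and Gamma only — synapomorphy for {Eta, Gamma}.
Most parsimonious ingroup topology: ((((Alpha,Epsilon),(Eta,Gamma)),Theta),Beta).
The clade {Alpha, Epsilon, Eta, Gamma, Theta} is supported by Character 2: its derived state '0' occurs in exactly those taxa and in no other taxon (including the outgroup).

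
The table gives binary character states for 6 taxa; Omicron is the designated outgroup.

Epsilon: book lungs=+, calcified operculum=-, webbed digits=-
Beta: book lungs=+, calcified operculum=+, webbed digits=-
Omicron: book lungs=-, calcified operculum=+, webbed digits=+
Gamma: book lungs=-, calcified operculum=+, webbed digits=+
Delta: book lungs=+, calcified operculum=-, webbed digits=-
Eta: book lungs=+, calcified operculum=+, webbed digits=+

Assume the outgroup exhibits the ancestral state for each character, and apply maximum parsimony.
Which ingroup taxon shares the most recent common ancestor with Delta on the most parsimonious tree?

Epsilon

Character polarity is set by the outgroup: the derived state is whichever differs from the outgroup's state, so for calcified operculum, webbed digits the derived state is '-', and for the remaining characters it is '+'.
book lungs (derived state '+') is shared by Beta, Delta, Epsilon, and Eta — a synapomorphy uniting that clade.
Only Delta and Epsilon show the derived state '-' for calcified operculum, supporting them as a clade.
webbed digits: derived state '-' in Beta, Delta, and Epsilon only — synapomorphy for {Beta, Delta, Epsilon}.
Most parsimonious ingroup topology: ((((Delta,Epsilon),Beta),Eta),Gamma).
Delta and Epsilon form a cherry on this tree, so they are sister taxa.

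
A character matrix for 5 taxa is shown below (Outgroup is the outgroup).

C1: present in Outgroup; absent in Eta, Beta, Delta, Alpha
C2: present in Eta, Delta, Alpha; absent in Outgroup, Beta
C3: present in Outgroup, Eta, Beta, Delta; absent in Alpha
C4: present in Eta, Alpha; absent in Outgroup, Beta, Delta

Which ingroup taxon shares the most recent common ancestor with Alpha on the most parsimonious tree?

Eta

Character polarity is set by the outgroup: the derived state is whichever differs from the outgroup's state, so for C1, C3 the derived state is 'absent', and for the remaining characters it is 'present'.
C1 (derived state 'absent') is shared by all ingroup taxa — unites the whole ingroup.
C2 (derived state 'present') is shared by Alpha, Delta, and Eta — a synapomorphy uniting that clade.
C3: derived state 'absent' in Alpha only — an autapomorphy, so it tells us nothing about relationships among taxa.
Only Alpha and Eta show the derived state 'present' for C4, supporting them as a clade.
Most parsimonious ingroup topology: (((Eta,Alpha),Delta),Beta).
Alpha and Eta form a cherry on this tree, so they are sister taxa.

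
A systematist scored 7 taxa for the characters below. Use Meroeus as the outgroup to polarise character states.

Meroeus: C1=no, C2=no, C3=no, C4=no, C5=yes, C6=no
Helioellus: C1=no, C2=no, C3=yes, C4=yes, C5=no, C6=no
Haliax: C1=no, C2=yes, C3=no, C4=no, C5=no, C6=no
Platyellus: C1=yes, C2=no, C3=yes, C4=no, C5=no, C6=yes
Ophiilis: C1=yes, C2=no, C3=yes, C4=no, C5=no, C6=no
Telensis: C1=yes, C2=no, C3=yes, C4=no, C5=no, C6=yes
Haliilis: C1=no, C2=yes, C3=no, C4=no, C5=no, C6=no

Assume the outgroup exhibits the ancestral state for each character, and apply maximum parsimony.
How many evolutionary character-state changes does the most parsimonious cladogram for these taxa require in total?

Character polarity is set by the outgroup: the derived state is whichever differs from the outgroup's state, so for C5 the derived state is 'no', and for the remaining characters it is 'yes'.
C1: derived state 'yes' in Ophiilis, Platyellus, and Telensis only — synapomorphy for {Ophiilis, Platyellus, Telensis}.
C2 (derived state 'yes') is shared by Haliax and Haliilis — a synapomorphy uniting that clade.
C3: derived state 'yes' in Helioellus, Ophiilis, Platyellus, and Telensis only — synapomorphy for {Helioellus, Ophiilis, Platyellus, Telensis}.
C4: derived state 'yes' in Helioellus only — an autapomorphy, so it tells us nothing about relationships among taxa.
C5 (derived state 'no') is shared by all ingroup taxa — unites the whole ingroup.
Only Platyellus and Telensis show the derived state 'yes' for C6, supporting them as a clade.
Most parsimonious ingroup topology: ((Helioellus,((Platyellus,Telensis),Ophiilis)),(Haliax,Haliilis)).
Changes per character on this tree: C1: 1; C2: 1; C3: 1; C4: 1; C5: 1; C6: 1.
Total = 6.

6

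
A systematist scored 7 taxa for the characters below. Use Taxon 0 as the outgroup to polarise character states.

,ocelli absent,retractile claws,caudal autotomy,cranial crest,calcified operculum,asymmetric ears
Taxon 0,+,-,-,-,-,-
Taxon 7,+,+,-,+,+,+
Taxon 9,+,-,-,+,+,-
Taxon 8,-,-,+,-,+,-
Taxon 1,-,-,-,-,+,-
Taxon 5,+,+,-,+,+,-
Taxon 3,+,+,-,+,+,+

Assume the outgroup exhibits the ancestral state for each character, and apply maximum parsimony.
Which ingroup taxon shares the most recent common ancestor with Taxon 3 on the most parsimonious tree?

Character polarity is set by the outgroup: the derived state is whichever differs from the outgroup's state, so for ocelli absent the derived state is '-', and for the remaining characters it is '+'.
ocelli absent: derived state '-' in Taxon 1 and Taxon 8 only — synapomorphy for {Taxon 1, Taxon 8}.
Only Taxon 3, Taxon 5, and Taxon 7 show the derived state '+' for retractile claws, supporting them as a clade.
caudal autotomy: derived state '+' in Taxon 8 only — an autapomorphy, so it tells us nothing about relationships among taxa.
Only Taxon 3, Taxon 5, Taxon 7, and Taxon 9 show the derived state '+' for cranial crest, supporting them as a clade.
calcified operculum (derived state '+') is shared by all ingroup taxa — unites the whole ingroup.
Only Taxon 3 and Taxon 7 show the derived state '+' for asymmetric ears, supporting them as a clade.
Most parsimonious ingroup topology: ((((Taxon 7,Taxon 3),Taxon 5),Taxon 9),(Taxon 8,Taxon 1)).
Taxon 3 and Taxon 7 form a cherry on this tree, so they are sister taxa.

Taxon 7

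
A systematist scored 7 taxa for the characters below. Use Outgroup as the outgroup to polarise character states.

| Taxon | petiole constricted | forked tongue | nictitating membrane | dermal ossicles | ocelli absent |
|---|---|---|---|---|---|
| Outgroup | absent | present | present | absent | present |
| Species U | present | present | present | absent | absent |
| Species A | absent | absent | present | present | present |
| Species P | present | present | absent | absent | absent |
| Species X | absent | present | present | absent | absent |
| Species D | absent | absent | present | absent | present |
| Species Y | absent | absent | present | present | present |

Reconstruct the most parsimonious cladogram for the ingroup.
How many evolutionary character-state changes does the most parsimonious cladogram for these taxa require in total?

5

Character polarity is set by the outgroup: the derived state is whichever differs from the outgroup's state, so for forked tongue, nictitating membrane, ocelli absent the derived state is 'absent', and for the remaining characters it is 'present'.
Only Species P and Species U show the derived state 'present' for petiole constricted, supporting them as a clade.
Only Species A, Species D, and Species Y show the derived state 'absent' for forked tongue, supporting them as a clade.
nictitating membrane (derived state 'absent') is unique to Species P (autapomorphy; uninformative for grouping).
dermal ossicles (derived state 'present') is shared by Species A and Species Y — a synapomorphy uniting that clade.
ocelli absent (derived state 'absent') is shared by Species P, Species U, and Species X — a synapomorphy uniting that clade.
Most parsimonious ingroup topology: (((Species U,Species P),Species X),((Species A,Species Y),Species D)).
Changes per character on this tree: petiole constricted: 1; forked tongue: 1; nictitating membrane: 1; dermal ossicles: 1; ocelli absent: 1.
Total = 5.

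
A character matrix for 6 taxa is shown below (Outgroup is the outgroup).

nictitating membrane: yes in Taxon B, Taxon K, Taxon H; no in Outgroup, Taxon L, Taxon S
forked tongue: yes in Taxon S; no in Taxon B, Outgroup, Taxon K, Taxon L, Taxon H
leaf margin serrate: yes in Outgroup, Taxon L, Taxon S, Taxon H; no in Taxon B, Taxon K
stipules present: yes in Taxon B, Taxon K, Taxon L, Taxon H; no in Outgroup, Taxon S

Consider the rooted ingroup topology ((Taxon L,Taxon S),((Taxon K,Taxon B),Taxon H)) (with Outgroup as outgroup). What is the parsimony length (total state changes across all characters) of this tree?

Map each character onto ((Taxon L,Taxon S),((Taxon K,Taxon B),Taxon H)) (rooted by Outgroup) and count the minimum state changes it requires (Fitch parsimony):
nictitating membrane: 1; forked tongue: 1; leaf margin serrate: 1; stipules present: 2.
Total tree length = 5.

5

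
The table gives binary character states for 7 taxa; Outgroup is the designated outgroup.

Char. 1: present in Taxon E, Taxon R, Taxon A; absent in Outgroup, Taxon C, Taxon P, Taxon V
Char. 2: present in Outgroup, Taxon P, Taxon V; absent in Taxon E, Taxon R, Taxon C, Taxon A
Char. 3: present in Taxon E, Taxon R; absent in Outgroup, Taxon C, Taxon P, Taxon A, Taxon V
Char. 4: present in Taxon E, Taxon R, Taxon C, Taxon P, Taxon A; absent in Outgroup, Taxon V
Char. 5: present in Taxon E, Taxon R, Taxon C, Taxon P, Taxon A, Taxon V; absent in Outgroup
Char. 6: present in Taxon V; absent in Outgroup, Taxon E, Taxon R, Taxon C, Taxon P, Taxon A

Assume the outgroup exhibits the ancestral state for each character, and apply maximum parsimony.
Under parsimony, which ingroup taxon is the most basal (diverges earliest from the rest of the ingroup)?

Taxon V

Character polarity is set by the outgroup: the derived state is whichever differs from the outgroup's state, so for Char. 2 the derived state is 'absent', and for the remaining characters it is 'present'.
Char. 1: derived state 'present' in Taxon A, Taxon E, and Taxon R only — synapomorphy for {Taxon A, Taxon E, Taxon R}.
Char. 2: derived state 'absent' in Taxon A, Taxon C, Taxon E, and Taxon R only — synapomorphy for {Taxon A, Taxon C, Taxon E, Taxon R}.
Char. 3 (derived state 'present') is shared by Taxon E and Taxon R — a synapomorphy uniting that clade.
Char. 4: derived state 'present' in Taxon A, Taxon C, Taxon E, Taxon P, and Taxon R only — synapomorphy for {Taxon A, Taxon C, Taxon E, Taxon P, Taxon R}.
All ingroup taxa share the derived state 'present' for Char. 5; it defines the ingroup but does not resolve relationships within it.
Char. 6: derived state 'present' in Taxon V only — an autapomorphy, so it tells us nothing about relationships among taxa.
Most parsimonious ingroup topology: ((Taxon P,(Taxon C,(Taxon A,(Taxon R,Taxon E)))),Taxon V).
Taxon V is sister to the clade containing all other ingroup taxa, so it is the earliest-diverging (most basal) ingroup lineage.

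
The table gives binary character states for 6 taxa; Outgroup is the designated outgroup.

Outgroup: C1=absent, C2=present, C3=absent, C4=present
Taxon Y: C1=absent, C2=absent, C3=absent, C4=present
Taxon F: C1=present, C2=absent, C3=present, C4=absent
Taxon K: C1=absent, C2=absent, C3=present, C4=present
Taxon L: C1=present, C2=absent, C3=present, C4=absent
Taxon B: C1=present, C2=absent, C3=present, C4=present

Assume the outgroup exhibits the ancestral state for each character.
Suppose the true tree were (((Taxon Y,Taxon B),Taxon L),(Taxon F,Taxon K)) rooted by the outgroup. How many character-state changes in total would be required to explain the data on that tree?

Map each character onto (((Taxon Y,Taxon B),Taxon L),(Taxon F,Taxon K)) (rooted by Outgroup) and count the minimum state changes it requires (Fitch parsimony):
C1: 3; C2: 1; C3: 2; C4: 2.
Total tree length = 8.

8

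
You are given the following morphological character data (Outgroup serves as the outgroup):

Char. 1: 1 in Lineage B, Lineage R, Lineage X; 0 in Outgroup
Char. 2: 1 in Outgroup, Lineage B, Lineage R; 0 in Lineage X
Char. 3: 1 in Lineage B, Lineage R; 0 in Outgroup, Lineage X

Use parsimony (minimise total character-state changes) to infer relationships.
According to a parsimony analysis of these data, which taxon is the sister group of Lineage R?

Character polarity is set by the outgroup: the derived state is whichever differs from the outgroup's state, so for Char. 2 the derived state is '0', and for the remaining characters it is '1'.
Char. 1 (derived state '1') is shared by all ingroup taxa — unites the whole ingroup.
Char. 2: derived state '0' in Lineage X only — an autapomorphy, so it tells us nothing about relationships among taxa.
Char. 3: derived state '1' in Lineage B and Lineage R only — synapomorphy for {Lineage B, Lineage R}.
Most parsimonious ingroup topology: ((Lineage B,Lineage R),Lineage X).
Lineage R and Lineage B form a cherry on this tree, so they are sister taxa.

Lineage B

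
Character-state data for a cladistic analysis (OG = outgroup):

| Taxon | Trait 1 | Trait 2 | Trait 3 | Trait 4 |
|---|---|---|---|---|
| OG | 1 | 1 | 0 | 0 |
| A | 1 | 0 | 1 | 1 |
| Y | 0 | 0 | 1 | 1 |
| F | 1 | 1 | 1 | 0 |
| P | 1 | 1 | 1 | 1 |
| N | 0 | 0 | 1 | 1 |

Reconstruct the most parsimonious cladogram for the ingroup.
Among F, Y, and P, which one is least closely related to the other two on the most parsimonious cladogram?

F

Character polarity is set by the outgroup: the derived state is whichever differs from the outgroup's state, so for Trait 1, Trait 2 the derived state is '0', and for the remaining characters it is '1'.
Trait 1 (derived state '0') is shared by N and Y — a synapomorphy uniting that clade.
Trait 2: derived state '0' in A, N, and Y only — synapomorphy for {A, N, Y}.
All ingroup taxa share the derived state '1' for Trait 3; it defines the ingroup but does not resolve relationships within it.
Trait 4: derived state '1' in A, N, P, and Y only — synapomorphy for {A, N, P, Y}.
Most parsimonious ingroup topology: (((A,(Y,N)),P),F).
P and Y share a more recent common ancestor with each other than either does with F, so F is the least closely related of the three.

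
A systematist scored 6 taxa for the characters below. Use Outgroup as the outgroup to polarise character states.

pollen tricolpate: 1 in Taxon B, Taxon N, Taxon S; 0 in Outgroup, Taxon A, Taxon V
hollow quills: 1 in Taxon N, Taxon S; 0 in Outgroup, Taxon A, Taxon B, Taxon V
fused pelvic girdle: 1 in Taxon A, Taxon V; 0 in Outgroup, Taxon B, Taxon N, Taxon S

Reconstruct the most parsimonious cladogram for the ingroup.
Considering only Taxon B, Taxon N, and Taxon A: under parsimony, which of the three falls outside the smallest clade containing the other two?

Taxon A

The outgroup has state '0' for every character, so '1' is the derived state throughout.
Only Taxon B, Taxon N, and Taxon S show the derived state '1' for pollen tricolpate, supporting them as a clade.
hollow quills: derived state '1' in Taxon N and Taxon S only — synapomorphy for {Taxon N, Taxon S}.
fused pelvic girdle: derived state '1' in Taxon A and Taxon V only — synapomorphy for {Taxon A, Taxon V}.
Most parsimonious ingroup topology: ((Taxon A,Taxon V),(Taxon B,(Taxon N,Taxon S))).
Taxon B and Taxon N share a more recent common ancestor with each other than either does with Taxon A, so Taxon A is the least closely related of the three.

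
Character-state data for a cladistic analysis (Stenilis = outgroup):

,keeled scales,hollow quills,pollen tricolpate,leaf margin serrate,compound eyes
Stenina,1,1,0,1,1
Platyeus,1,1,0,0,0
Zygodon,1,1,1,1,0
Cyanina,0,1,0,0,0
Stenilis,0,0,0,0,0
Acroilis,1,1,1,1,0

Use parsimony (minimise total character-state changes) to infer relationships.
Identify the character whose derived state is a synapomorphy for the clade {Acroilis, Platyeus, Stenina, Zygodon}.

The outgroup has state '0' for every character, so '1' is the derived state throughout.
Only Acroilis, Platyeus, Stenina, and Zygodon show the derived state '1' for keeled scales, supporting them as a clade.
hollow quills (derived state '1') is shared by all ingroup taxa — unites the whole ingroup.
pollen tricolpate (derived state '1') is shared by Acroilis and Zygodon — a synapomorphy uniting that clade.
leaf margin serrate (derived state '1') is shared by Acroilis, Stenina, and Zygodon — a synapomorphy uniting that clade.
compound eyes: derived state '1' in Stenina only — an autapomorphy, so it tells us nothing about relationships among taxa.
Most parsimonious ingroup topology: (((Stenina,(Zygodon,Acroilis)),Platyeus),Cyanina).
The clade {Acroilis, Platyeus, Stenina, Zygodon} is supported by keeled scales: its derived state '1' occurs in exactly those taxa and in no other taxon (including the outgroup).

keeled scales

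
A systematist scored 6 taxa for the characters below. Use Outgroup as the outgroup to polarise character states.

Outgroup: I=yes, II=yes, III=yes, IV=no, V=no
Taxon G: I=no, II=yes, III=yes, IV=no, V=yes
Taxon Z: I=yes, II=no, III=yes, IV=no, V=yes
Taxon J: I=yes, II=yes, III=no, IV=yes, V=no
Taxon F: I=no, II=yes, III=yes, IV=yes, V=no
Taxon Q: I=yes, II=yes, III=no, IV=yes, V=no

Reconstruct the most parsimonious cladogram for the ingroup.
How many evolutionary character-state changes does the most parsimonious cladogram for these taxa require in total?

6

Character polarity is set by the outgroup: the derived state is whichever differs from the outgroup's state, so for I, II, III the derived state is 'no', and for the remaining characters it is 'yes'.
I groups Taxon F and Taxon G, which is incompatible with the clades supported by the remaining characters; treating it as convergent (homoplasy) costs fewer steps than any alternative tree.
II (derived state 'no') is unique to Taxon Z (autapomorphy; uninformative for grouping).
III: derived state 'no' in Taxon J and Taxon Q only — synapomorphy for {Taxon J, Taxon Q}.
IV (derived state 'yes') is shared by Taxon F, Taxon J, and Taxon Q — a synapomorphy uniting that clade.
V: derived state 'yes' in Taxon G and Taxon Z only — synapomorphy for {Taxon G, Taxon Z}.
Most parsimonious ingroup topology: ((Taxon G,Taxon Z),((Taxon J,Taxon Q),Taxon F)).
Changes per character on this tree: I: 2; II: 1; III: 1; IV: 1; V: 1.
Total = 6.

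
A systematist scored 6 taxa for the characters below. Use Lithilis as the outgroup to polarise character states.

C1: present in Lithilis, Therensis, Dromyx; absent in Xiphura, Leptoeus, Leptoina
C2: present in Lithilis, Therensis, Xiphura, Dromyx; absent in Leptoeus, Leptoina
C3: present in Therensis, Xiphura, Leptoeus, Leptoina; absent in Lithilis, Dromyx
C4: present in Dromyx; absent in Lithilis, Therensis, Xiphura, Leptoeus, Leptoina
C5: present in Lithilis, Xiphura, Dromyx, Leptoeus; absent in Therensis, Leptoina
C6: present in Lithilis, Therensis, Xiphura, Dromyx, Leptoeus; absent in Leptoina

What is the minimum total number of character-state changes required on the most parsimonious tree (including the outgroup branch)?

Character polarity is set by the outgroup: the derived state is whichever differs from the outgroup's state, so for C1, C2, C5, C6 the derived state is 'absent', and for the remaining characters it is 'present'.
C1: derived state 'absent' in Leptoeus, Leptoina, and Xiphura only — synapomorphy for {Leptoeus, Leptoina, Xiphura}.
Only Leptoeus and Leptoina show the derived state 'absent' for C2, supporting them as a clade.
Only Leptoeus, Leptoina, Therensis, and Xiphura show the derived state 'present' for C3, supporting them as a clade.
C4 (derived state 'present') is unique to Dromyx (autapomorphy; uninformative for grouping).
C5 groups Leptoina and Therensis, which is incompatible with the clades supported by the remaining characters; treating it as convergent (homoplasy) costs fewer steps than any alternative tree.
C6 (derived state 'absent') is unique to Leptoina (autapomorphy; uninformative for grouping).
Most parsimonious ingroup topology: ((Therensis,(Xiphura,(Leptoeus,Leptoina))),Dromyx).
Changes per character on this tree: C1: 1; C2: 1; C3: 1; C4: 1; C5: 2; C6: 1.
Total = 7.

7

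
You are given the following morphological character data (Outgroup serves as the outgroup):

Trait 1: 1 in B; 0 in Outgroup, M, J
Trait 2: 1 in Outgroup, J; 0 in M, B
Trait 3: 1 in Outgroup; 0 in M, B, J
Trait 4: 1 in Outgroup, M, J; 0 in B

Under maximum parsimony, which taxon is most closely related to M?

Character polarity is set by the outgroup: the derived state is whichever differs from the outgroup's state, so for Trait 2, Trait 3, Trait 4 the derived state is '0', and for the remaining characters it is '1'.
Trait 1 (derived state '1') is unique to B (autapomorphy; uninformative for grouping).
Trait 2: derived state '0' in B and M only — synapomorphy for {B, M}.
Trait 3 (derived state '0') is shared by all ingroup taxa — unites the whole ingroup.
Trait 4 (derived state '0') is unique to B (autapomorphy; uninformative for grouping).
Most parsimonious ingroup topology: ((M,B),J).
M and B form a cherry on this tree, so they are sister taxa.

B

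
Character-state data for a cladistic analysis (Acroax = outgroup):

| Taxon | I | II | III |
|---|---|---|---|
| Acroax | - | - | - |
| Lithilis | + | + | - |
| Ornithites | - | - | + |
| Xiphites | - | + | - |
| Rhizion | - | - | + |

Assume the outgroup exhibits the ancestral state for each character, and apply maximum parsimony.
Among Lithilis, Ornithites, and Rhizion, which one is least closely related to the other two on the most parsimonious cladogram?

Lithilis

The outgroup has state '-' for every character, so '+' is the derived state throughout.
I (derived state '+') is unique to Lithilis (autapomorphy; uninformative for grouping).
II: derived state '+' in Lithilis and Xiphites only — synapomorphy for {Lithilis, Xiphites}.
Only Ornithites and Rhizion show the derived state '+' for III, supporting them as a clade.
Most parsimonious ingroup topology: ((Lithilis,Xiphites),(Ornithites,Rhizion)).
Rhizion and Ornithites share a more recent common ancestor with each other than either does with Lithilis, so Lithilis is the least closely related of the three.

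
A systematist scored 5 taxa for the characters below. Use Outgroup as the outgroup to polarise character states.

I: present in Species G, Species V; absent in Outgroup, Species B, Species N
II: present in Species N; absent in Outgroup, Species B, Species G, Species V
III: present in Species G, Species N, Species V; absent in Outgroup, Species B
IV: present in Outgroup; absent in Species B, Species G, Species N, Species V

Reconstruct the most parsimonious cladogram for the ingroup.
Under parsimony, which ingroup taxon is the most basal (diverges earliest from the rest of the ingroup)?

Character polarity is set by the outgroup: the derived state is whichever differs from the outgroup's state, so for IV the derived state is 'absent', and for the remaining characters it is 'present'.
Only Species G and Species V show the derived state 'present' for I, supporting them as a clade.
II: derived state 'present' in Species N only — an autapomorphy, so it tells us nothing about relationships among taxa.
Only Species G, Species N, and Species V show the derived state 'present' for III, supporting them as a clade.
IV (derived state 'absent') is shared by all ingroup taxa — unites the whole ingroup.
Most parsimonious ingroup topology: (Species B,((Species G,Species V),Species N)).
Species B is sister to the clade containing all other ingroup taxa, so it is the earliest-diverging (most basal) ingroup lineage.

Species B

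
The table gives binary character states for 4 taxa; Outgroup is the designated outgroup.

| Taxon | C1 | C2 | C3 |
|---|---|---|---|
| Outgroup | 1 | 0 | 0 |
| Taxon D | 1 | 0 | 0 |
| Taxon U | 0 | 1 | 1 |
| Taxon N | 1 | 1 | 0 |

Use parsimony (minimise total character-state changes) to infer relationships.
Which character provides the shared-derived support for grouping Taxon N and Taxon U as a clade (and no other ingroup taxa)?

Character polarity is set by the outgroup: the derived state is whichever differs from the outgroup's state, so for C1 the derived state is '0', and for the remaining characters it is '1'.
C1 (derived state '0') is unique to Taxon U (autapomorphy; uninformative for grouping).
Only Taxon N and Taxon U show the derived state '1' for C2, supporting them as a clade.
C3 (derived state '1') is unique to Taxon U (autapomorphy; uninformative for grouping).
Most parsimonious ingroup topology: (Taxon D,(Taxon U,Taxon N)).
The clade {Taxon N, Taxon U} is supported by C2: its derived state '1' occurs in exactly those taxa and in no other taxon (including the outgroup).

C2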